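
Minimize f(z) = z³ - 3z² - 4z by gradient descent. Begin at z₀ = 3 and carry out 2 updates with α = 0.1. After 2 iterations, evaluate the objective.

-13.128421875

f′(z) = 3z² - 6z - 4
z₁ = 3 − 0.1·5 = 2.5
z₂ = 2.5 − 0.1·(-0.25) = 2.525
f(2.525) = -13.128421875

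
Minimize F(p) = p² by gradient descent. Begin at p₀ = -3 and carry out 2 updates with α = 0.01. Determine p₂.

-2.8812

F′(p) = 2p
p₁ = -3 − 0.01·(-6) = -2.94
p₂ = -2.94 − 0.01·(-5.88) = -2.8812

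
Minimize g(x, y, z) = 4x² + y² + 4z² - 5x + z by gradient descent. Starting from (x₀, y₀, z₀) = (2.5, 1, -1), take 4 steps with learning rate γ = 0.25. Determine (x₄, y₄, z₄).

∇g = (8x - 5, 2y, 8z + 1)
(x₁, y₁, z₁) = (2.5, 1, -1) − 0.25·(15, 2, -7) = (-1.25, 0.5, 0.75)
(x₂, y₂, z₂) = (-1.25, 0.5, 0.75) − 0.25·(-15, 1, 7) = (2.5, 0.25, -1)
(x₃, y₃, z₃) = (2.5, 0.25, -1) − 0.25·(15, 0.5, -7) = (-1.25, 0.125, 0.75)
(x₄, y₄, z₄) = (-1.25, 0.125, 0.75) − 0.25·(-15, 0.25, 7) = (2.5, 0.0625, -1)

(2.5, 0.0625, -1)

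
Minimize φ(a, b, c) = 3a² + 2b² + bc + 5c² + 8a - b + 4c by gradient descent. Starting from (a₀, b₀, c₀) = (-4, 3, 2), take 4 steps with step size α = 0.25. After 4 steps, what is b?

2.91015625

∇φ = (6a + 8, 4b + c - 1, b + 10c + 4)
(a₁, b₁, c₁) = (-4, 3, 2) − 0.25·(-16, 13, 27) = (0, -0.25, -4.75)
(a₂, b₂, c₂) = (0, -0.25, -4.75) − 0.25·(8, -6.75, -43.75) = (-2, 1.4375, 6.1875)
(a₃, b₃, c₃) = (-2, 1.4375, 6.1875) − 0.25·(-4, 10.9375, 67.3125) = (-1, -1.296875, -10.640625)
(a₄, b₄, c₄) = (-1, -1.296875, -10.640625) − 0.25·(2, -16.828125, -103.703125) = (-1.5, 2.91015625, 15.28515625)
b = 2.91015625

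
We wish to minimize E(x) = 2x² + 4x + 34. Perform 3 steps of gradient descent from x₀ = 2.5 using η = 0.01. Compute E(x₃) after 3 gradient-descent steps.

51.177565847552

E′(x) = 4x + 4
Step 1: E′(2.5) = 14; x₁ = 2.5 − 0.01·14 = 2.36
Step 2: E′(2.36) = 13.44; x₂ = 2.36 − 0.01·13.44 = 2.2256
Step 3: E′(2.2256) = 12.9024; x₃ = 2.2256 − 0.01·12.9024 = 2.096576
E(2.096576) = 51.177565847552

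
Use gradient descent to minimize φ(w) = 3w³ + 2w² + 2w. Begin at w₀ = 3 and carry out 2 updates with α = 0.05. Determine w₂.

φ′(w) = 9w² + 4w + 2
Step 1: φ′(3) = 95; w₁ = 3 − 0.05·95 = -1.75
Step 2: φ′(-1.75) = 22.5625; w₂ = -1.75 − 0.05·22.5625 = -2.878125

-2.878125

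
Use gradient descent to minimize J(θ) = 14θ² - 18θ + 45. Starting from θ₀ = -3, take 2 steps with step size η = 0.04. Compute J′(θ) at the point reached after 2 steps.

J′(θ) = 28θ - 18
Step 1: J′(-3) = -102; θ₁ = -3 − 0.04·(-102) = 1.08
Step 2: J′(1.08) = 12.24; θ₂ = 1.08 − 0.04·12.24 = 0.5904
J′(θ) at (0.5904) = -1.4688

-1.4688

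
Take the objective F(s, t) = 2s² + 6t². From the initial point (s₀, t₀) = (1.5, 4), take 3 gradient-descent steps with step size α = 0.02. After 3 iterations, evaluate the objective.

21.227790649344

∇F = (4s, 12t)
Step 1: at (1.5, 4), ∇F = (6, 48) → (1.5, 4) − 0.02·(6, 48) = (1.38, 3.04)
Step 2: at (1.38, 3.04), ∇F = (5.52, 36.48) → (1.38, 3.04) − 0.02·(5.52, 36.48) = (1.2696, 2.3104)
Step 3: at (1.2696, 2.3104), ∇F = (5.0784, 27.7248) → (1.2696, 2.3104) − 0.02·(5.0784, 27.7248) = (1.168032, 1.755904)
F(1.168032, 1.755904) = 21.227790649344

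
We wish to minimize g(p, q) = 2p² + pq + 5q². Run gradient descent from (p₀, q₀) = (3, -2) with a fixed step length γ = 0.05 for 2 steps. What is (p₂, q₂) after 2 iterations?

(2.0575, -0.7)

∇g = (4p + q, p + 10q)
(p₁, q₁) = (3, -2) − 0.05·(10, -17) = (2.5, -1.15)
(p₂, q₂) = (2.5, -1.15) − 0.05·(8.85, -9) = (2.0575, -0.7)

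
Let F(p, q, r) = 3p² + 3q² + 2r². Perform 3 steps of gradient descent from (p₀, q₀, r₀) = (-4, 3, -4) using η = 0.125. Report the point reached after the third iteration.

(-0.0625, 0.046875, -0.5)

∇F = (6p, 6q, 4r)
(p₁, q₁, r₁) = (-4, 3, -4) − 0.125·(-24, 18, -16) = (-1, 0.75, -2)
(p₂, q₂, r₂) = (-1, 0.75, -2) − 0.125·(-6, 4.5, -8) = (-0.25, 0.1875, -1)
(p₃, q₃, r₃) = (-0.25, 0.1875, -1) − 0.125·(-1.5, 1.125, -4) = (-0.0625, 0.046875, -0.5)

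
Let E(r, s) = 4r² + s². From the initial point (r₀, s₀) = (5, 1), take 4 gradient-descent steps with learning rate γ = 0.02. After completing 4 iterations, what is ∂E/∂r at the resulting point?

19.9148544

∇E = (8r, 2s)
Step 1: at (5, 1), ∇E = (40, 2) → (5, 1) − 0.02·(40, 2) = (4.2, 0.96)
Step 2: at (4.2, 0.96), ∇E = (33.6, 1.92) → (4.2, 0.96) − 0.02·(33.6, 1.92) = (3.528, 0.9216)
Step 3: at (3.528, 0.9216), ∇E = (28.224, 1.8432) → (3.528, 0.9216) − 0.02·(28.224, 1.8432) = (2.96352, 0.884736)
Step 4: at (2.96352, 0.884736), ∇E = (23.70816, 1.769472) → (2.96352, 0.884736) − 0.02·(23.70816, 1.769472) = (2.4893568, 0.84934656)
∂E/∂r at (2.4893568, 0.84934656) = 19.9148544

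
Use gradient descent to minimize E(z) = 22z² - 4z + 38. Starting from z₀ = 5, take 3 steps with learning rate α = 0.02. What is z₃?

E′(z) = 44z - 4
z₁ = 5 − 0.02·216 = 0.68
z₂ = 0.68 − 0.02·25.92 = 0.1616
z₃ = 0.1616 − 0.02·3.1104 = 0.099392

0.099392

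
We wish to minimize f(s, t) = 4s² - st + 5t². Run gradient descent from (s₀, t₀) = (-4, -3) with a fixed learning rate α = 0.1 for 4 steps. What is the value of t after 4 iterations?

∇f = (8s - t, -s + 10t)
Step 1: at (-4, -3), ∇f = (-29, -26) → (-4, -3) − 0.1·(-29, -26) = (-1.1, -0.4)
Step 2: at (-1.1, -0.4), ∇f = (-8.4, -2.9) → (-1.1, -0.4) − 0.1·(-8.4, -2.9) = (-0.26, -0.11)
Step 3: at (-0.26, -0.11), ∇f = (-1.97, -0.84) → (-0.26, -0.11) − 0.1·(-1.97, -0.84) = (-0.063, -0.026)
Step 4: at (-0.063, -0.026), ∇f = (-0.478, -0.197) → (-0.063, -0.026) − 0.1·(-0.478, -0.197) = (-0.0152, -0.0063)
t = -0.0063

-0.0063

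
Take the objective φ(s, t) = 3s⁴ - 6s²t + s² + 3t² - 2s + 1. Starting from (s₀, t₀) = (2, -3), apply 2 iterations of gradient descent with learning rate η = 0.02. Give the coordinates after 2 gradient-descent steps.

(0.08032, -1.6656)

∇φ = (12s³ - 12st + 2s - 2, -6s² + 6t)
Step 1: at (2, -3), ∇φ = (170, -42) → (2, -3) − 0.02·(170, -42) = (-1.4, -2.16)
Step 2: at (-1.4, -2.16), ∇φ = (-74.016, -24.72) → (-1.4, -2.16) − 0.02·(-74.016, -24.72) = (0.08032, -1.6656)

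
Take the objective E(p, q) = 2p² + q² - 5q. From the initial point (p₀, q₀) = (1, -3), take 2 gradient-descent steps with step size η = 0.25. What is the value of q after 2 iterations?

∇E = (4p, 2q - 5)
(p₁, q₁) = (1, -3) − 0.25·(4, -11) = (0, -0.25)
(p₂, q₂) = (0, -0.25) − 0.25·(0, -5.5) = (0, 1.125)
q = 1.125

1.125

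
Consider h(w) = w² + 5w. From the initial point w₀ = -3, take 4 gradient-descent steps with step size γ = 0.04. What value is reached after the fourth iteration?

-2.85819648

h′(w) = 2w + 5
Step 1: h′(-3) = -1; w₁ = -3 − 0.04·(-1) = -2.96
Step 2: h′(-2.96) = -0.92; w₂ = -2.96 − 0.04·(-0.92) = -2.9232
Step 3: h′(-2.9232) = -0.8464; w₃ = -2.9232 − 0.04·(-0.8464) = -2.889344
Step 4: h′(-2.889344) = -0.778688; w₄ = -2.889344 − 0.04·(-0.778688) = -2.85819648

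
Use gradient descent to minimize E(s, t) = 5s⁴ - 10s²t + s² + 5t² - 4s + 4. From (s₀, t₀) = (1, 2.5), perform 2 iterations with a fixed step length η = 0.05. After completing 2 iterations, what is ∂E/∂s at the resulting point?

∇E = (20s³ - 20st + 2s - 4, -10s² + 10t)
(s₁, t₁) = (1, 2.5) − 0.05·(-32, 15) = (2.6, 1.75)
(s₂, t₂) = (2.6, 1.75) − 0.05·(261.72, -50.1) = (-10.486, 4.255)
∂E/∂s at (-10.486, 4.255) = -22192.62682512

-22192.62682512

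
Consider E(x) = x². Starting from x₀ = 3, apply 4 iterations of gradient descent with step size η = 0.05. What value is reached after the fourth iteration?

E′(x) = 2x
x₁ = 3 − 0.05·6 = 2.7
x₂ = 2.7 − 0.05·5.4 = 2.43
x₃ = 2.43 − 0.05·4.86 = 2.187
x₄ = 2.187 − 0.05·4.374 = 1.9683

1.9683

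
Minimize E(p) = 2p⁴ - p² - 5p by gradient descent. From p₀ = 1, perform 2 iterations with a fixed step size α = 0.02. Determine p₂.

0.96860928

E′(p) = 8p³ - 2p - 5
p₁ = 1 − 0.02·1 = 0.98
p₂ = 0.98 − 0.02·0.569536 = 0.96860928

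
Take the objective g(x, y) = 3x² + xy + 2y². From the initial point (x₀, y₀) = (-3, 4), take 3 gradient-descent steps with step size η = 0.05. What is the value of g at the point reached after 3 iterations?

13.33882853125

∇g = (6x + y, x + 4y)
(x₁, y₁) = (-3, 4) − 0.05·(-14, 13) = (-2.3, 3.35)
(x₂, y₂) = (-2.3, 3.35) − 0.05·(-10.45, 11.1) = (-1.7775, 2.795)
(x₃, y₃) = (-1.7775, 2.795) − 0.05·(-7.87, 9.4025) = (-1.384, 2.324875)
g(-1.384, 2.324875) = 13.33882853125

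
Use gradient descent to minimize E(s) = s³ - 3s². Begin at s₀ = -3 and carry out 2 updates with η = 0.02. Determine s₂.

-5.2806

E′(s) = 3s² - 6s
s₁ = -3 − 0.02·45 = -3.9
s₂ = -3.9 − 0.02·69.03 = -5.2806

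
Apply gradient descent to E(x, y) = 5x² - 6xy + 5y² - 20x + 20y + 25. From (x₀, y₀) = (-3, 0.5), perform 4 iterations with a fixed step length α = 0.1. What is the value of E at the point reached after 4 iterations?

2.52362304

∇E = (10x - 6y - 20, -6x + 10y + 20)
Step 1: at (-3, 0.5), ∇E = (-53, 43) → (-3, 0.5) − 0.1·(-53, 43) = (2.3, -3.8)
Step 2: at (2.3, -3.8), ∇E = (25.8, -31.8) → (2.3, -3.8) − 0.1·(25.8, -31.8) = (-0.28, -0.62)
Step 3: at (-0.28, -0.62), ∇E = (-19.08, 15.48) → (-0.28, -0.62) − 0.1·(-19.08, 15.48) = (1.628, -2.168)
Step 4: at (1.628, -2.168), ∇E = (9.288, -11.448) → (1.628, -2.168) − 0.1·(9.288, -11.448) = (0.6992, -1.0232)
E(0.6992, -1.0232) = 2.52362304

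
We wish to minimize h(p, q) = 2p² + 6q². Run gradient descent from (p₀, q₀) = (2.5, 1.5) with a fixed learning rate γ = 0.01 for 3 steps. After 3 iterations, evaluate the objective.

16.053927542784

∇h = (4p, 12q)
(p₁, q₁) = (2.5, 1.5) − 0.01·(10, 18) = (2.4, 1.32)
(p₂, q₂) = (2.4, 1.32) − 0.01·(9.6, 15.84) = (2.304, 1.1616)
(p₃, q₃) = (2.304, 1.1616) − 0.01·(9.216, 13.9392) = (2.21184, 1.022208)
h(2.21184, 1.022208) = 16.053927542784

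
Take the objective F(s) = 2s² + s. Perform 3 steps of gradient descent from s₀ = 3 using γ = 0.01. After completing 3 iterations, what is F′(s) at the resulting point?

11.501568

F′(s) = 4s + 1
Step 1: F′(3) = 13; s₁ = 3 − 0.01·13 = 2.87
Step 2: F′(2.87) = 12.48; s₂ = 2.87 − 0.01·12.48 = 2.7452
Step 3: F′(2.7452) = 11.9808; s₃ = 2.7452 − 0.01·11.9808 = 2.625392
F′(s) at (2.625392) = 11.501568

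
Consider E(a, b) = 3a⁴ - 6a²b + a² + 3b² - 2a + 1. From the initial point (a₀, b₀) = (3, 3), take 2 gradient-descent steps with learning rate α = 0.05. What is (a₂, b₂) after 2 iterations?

∇E = (12a³ - 12ab + 2a - 2, -6a² + 6b)
Step 1: at (3, 3), ∇E = (220, -36) → (3, 3) − 0.05·(220, -36) = (-8, 4.8)
Step 2: at (-8, 4.8), ∇E = (-5701.2, -355.2) → (-8, 4.8) − 0.05·(-5701.2, -355.2) = (277.06, 22.56)

(277.06, 22.56)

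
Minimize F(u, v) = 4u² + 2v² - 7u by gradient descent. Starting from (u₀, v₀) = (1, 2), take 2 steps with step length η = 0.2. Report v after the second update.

∇F = (8u - 7, 4v)
(u₁, v₁) = (1, 2) − 0.2·(1, 8) = (0.8, 0.4)
(u₂, v₂) = (0.8, 0.4) − 0.2·(-0.6, 1.6) = (0.92, 0.08)
v = 0.08

0.08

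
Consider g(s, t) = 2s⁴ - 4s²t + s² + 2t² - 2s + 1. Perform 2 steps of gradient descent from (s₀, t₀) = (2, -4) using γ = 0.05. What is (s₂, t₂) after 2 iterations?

(36.82, 2.13)

∇g = (8s³ - 8st + 2s - 2, -4s² + 4t)
Step 1: at (2, -4), ∇g = (130, -32) → (2, -4) − 0.05·(130, -32) = (-4.5, -2.4)
Step 2: at (-4.5, -2.4), ∇g = (-826.4, -90.6) → (-4.5, -2.4) − 0.05·(-826.4, -90.6) = (36.82, 2.13)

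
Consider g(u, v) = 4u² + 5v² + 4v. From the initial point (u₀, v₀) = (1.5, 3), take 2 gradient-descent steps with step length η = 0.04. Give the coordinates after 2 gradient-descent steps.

∇g = (8u, 10v + 4)
(u₁, v₁) = (1.5, 3) − 0.04·(12, 34) = (1.02, 1.64)
(u₂, v₂) = (1.02, 1.64) − 0.04·(8.16, 20.4) = (0.6936, 0.824)

(0.6936, 0.824)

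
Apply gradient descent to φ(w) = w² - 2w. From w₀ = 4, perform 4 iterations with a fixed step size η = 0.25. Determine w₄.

φ′(w) = 2w - 2
w₁ = 4 − 0.25·6 = 2.5
w₂ = 2.5 − 0.25·3 = 1.75
w₃ = 1.75 − 0.25·1.5 = 1.375
w₄ = 1.375 − 0.25·0.75 = 1.1875

1.1875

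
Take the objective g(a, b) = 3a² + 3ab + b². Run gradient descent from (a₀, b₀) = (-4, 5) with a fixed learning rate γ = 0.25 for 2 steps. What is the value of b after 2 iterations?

4.0625

∇g = (6a + 3b, 3a + 2b)
(a₁, b₁) = (-4, 5) − 0.25·(-9, -2) = (-1.75, 5.5)
(a₂, b₂) = (-1.75, 5.5) − 0.25·(6, 5.75) = (-3.25, 4.0625)
b = 4.0625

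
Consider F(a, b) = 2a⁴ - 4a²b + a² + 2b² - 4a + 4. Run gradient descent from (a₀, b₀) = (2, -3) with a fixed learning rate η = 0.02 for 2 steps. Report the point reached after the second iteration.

∇F = (8a³ - 8ab + 2a - 4, -4a² + 4b)
Step 1: at (2, -3), ∇F = (112, -28) → (2, -3) − 0.02·(112, -28) = (-0.24, -2.44)
Step 2: at (-0.24, -2.44), ∇F = (-9.275392, -9.9904) → (-0.24, -2.44) − 0.02·(-9.275392, -9.9904) = (-0.05449216, -2.240192)

(-0.05449216, -2.240192)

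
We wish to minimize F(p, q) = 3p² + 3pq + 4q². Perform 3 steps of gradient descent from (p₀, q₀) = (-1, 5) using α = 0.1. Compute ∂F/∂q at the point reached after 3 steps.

∇F = (6p + 3q, 3p + 8q)
Step 1: at (-1, 5), ∇F = (9, 37) → (-1, 5) − 0.1·(9, 37) = (-1.9, 1.3)
Step 2: at (-1.9, 1.3), ∇F = (-7.5, 4.7) → (-1.9, 1.3) − 0.1·(-7.5, 4.7) = (-1.15, 0.83)
Step 3: at (-1.15, 0.83), ∇F = (-4.41, 3.19) → (-1.15, 0.83) − 0.1·(-4.41, 3.19) = (-0.709, 0.511)
∂F/∂q at (-0.709, 0.511) = 1.961

1.961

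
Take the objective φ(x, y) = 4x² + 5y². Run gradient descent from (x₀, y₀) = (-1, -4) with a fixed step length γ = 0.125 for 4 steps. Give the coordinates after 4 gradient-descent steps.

(0, -0.015625)

∇φ = (8x, 10y)
(x₁, y₁) = (-1, -4) − 0.125·(-8, -40) = (0, 1)
(x₂, y₂) = (0, 1) − 0.125·(0, 10) = (0, -0.25)
(x₃, y₃) = (0, -0.25) − 0.125·(0, -2.5) = (0, 0.0625)
(x₄, y₄) = (0, 0.0625) − 0.125·(0, 0.625) = (0, -0.015625)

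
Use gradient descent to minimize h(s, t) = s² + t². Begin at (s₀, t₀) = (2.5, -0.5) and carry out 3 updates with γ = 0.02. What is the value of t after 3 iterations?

∇h = (2s, 2t)
(s₁, t₁) = (2.5, -0.5) − 0.02·(5, -1) = (2.4, -0.48)
(s₂, t₂) = (2.4, -0.48) − 0.02·(4.8, -0.96) = (2.304, -0.4608)
(s₃, t₃) = (2.304, -0.4608) − 0.02·(4.608, -0.9216) = (2.21184, -0.442368)
t = -0.442368

-0.442368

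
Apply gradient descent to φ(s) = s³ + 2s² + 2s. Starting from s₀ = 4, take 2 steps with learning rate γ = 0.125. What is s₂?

-9.1484375

φ′(s) = 3s² + 4s + 2
Step 1: φ′(4) = 66; s₁ = 4 − 0.125·66 = -4.25
Step 2: φ′(-4.25) = 39.1875; s₂ = -4.25 − 0.125·39.1875 = -9.1484375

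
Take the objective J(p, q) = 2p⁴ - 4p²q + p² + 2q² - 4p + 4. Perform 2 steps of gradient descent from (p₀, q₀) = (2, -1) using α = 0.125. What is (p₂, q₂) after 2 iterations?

(494.5, 32.75)

∇J = (8p³ - 8pq + 2p - 4, -4p² + 4q)
(p₁, q₁) = (2, -1) − 0.125·(80, -20) = (-8, 1.5)
(p₂, q₂) = (-8, 1.5) − 0.125·(-4020, -250) = (494.5, 32.75)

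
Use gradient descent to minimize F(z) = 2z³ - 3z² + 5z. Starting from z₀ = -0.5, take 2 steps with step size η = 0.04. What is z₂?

F′(z) = 6z² - 6z + 5
Step 1: F′(-0.5) = 9.5; z₁ = -0.5 − 0.04·9.5 = -0.88
Step 2: F′(-0.88) = 14.9264; z₂ = -0.88 − 0.04·14.9264 = -1.477056

-1.477056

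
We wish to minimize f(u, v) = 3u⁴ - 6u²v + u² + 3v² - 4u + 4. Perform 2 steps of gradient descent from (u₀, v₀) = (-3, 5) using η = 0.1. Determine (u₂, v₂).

∇f = (12u³ - 12uv + 2u - 4, -6u² + 6v)
Step 1: at (-3, 5), ∇f = (-154, -24) → (-3, 5) − 0.1·(-154, -24) = (12.4, 7.4)
Step 2: at (12.4, 7.4), ∇f = (21799.168, -878.16) → (12.4, 7.4) − 0.1·(21799.168, -878.16) = (-2167.5168, 95.216)

(-2167.5168, 95.216)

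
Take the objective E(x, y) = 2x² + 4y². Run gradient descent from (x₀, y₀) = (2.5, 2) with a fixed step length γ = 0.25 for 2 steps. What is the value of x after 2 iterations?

0

∇E = (4x, 8y)
Step 1: at (2.5, 2), ∇E = (10, 16) → (2.5, 2) − 0.25·(10, 16) = (0, -2)
Step 2: at (0, -2), ∇E = (0, -16) → (0, -2) − 0.25·(0, -16) = (0, 2)
x = 0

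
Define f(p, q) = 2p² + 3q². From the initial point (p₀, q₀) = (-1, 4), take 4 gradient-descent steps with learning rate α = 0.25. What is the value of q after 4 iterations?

0.25

∇f = (4p, 6q)
Step 1: at (-1, 4), ∇f = (-4, 24) → (-1, 4) − 0.25·(-4, 24) = (0, -2)
Step 2: at (0, -2), ∇f = (0, -12) → (0, -2) − 0.25·(0, -12) = (0, 1)
Step 3: at (0, 1), ∇f = (0, 6) → (0, 1) − 0.25·(0, 6) = (0, -0.5)
Step 4: at (0, -0.5), ∇f = (0, -3) → (0, -0.5) − 0.25·(0, -3) = (0, 0.25)
q = 0.25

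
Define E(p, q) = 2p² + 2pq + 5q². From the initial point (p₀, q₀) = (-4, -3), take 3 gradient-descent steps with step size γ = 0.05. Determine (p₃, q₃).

(-1.742, 0.091)

∇E = (4p + 2q, 2p + 10q)
Step 1: at (-4, -3), ∇E = (-22, -38) → (-4, -3) − 0.05·(-22, -38) = (-2.9, -1.1)
Step 2: at (-2.9, -1.1), ∇E = (-13.8, -16.8) → (-2.9, -1.1) − 0.05·(-13.8, -16.8) = (-2.21, -0.26)
Step 3: at (-2.21, -0.26), ∇E = (-9.36, -7.02) → (-2.21, -0.26) − 0.05·(-9.36, -7.02) = (-1.742, 0.091)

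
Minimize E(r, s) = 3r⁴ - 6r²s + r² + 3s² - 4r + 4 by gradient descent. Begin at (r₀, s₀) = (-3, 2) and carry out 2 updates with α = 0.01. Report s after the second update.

2.283464

∇E = (12r³ - 12rs + 2r - 4, -6r² + 6s)
Step 1: at (-3, 2), ∇E = (-262, -42) → (-3, 2) − 0.01·(-262, -42) = (-0.38, 2.42)
Step 2: at (-0.38, 2.42), ∇E = (5.616736, 13.6536) → (-0.38, 2.42) − 0.01·(5.616736, 13.6536) = (-0.43616736, 2.283464)
s = 2.283464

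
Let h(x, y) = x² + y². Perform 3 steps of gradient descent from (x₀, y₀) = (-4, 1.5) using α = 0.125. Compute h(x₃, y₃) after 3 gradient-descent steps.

∇h = (2x, 2y)
(x₁, y₁) = (-4, 1.5) − 0.125·(-8, 3) = (-3, 1.125)
(x₂, y₂) = (-3, 1.125) − 0.125·(-6, 2.25) = (-2.25, 0.84375)
(x₃, y₃) = (-2.25, 0.84375) − 0.125·(-4.5, 1.6875) = (-1.6875, 0.6328125)
h(-1.6875, 0.6328125) = 3.24810791015625

3.24810791015625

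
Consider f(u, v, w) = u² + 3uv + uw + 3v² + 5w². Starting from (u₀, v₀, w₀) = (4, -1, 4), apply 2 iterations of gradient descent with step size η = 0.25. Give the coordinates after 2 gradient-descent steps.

(4.5, -0.0625, 10.0625)

∇f = (2u + 3v + w, 3u + 6v, u + 10w)
(u₁, v₁, w₁) = (4, -1, 4) − 0.25·(9, 6, 44) = (1.75, -2.5, -7)
(u₂, v₂, w₂) = (1.75, -2.5, -7) − 0.25·(-11, -9.75, -68.25) = (4.5, -0.0625, 10.0625)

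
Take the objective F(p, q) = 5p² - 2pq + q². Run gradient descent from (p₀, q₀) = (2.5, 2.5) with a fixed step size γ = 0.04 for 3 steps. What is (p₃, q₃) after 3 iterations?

∇F = (10p - 2q, -2p + 2q)
(p₁, q₁) = (2.5, 2.5) − 0.04·(20, 0) = (1.7, 2.5)
(p₂, q₂) = (1.7, 2.5) − 0.04·(12, 1.6) = (1.22, 2.436)
(p₃, q₃) = (1.22, 2.436) − 0.04·(7.328, 2.432) = (0.92688, 2.33872)

(0.92688, 2.33872)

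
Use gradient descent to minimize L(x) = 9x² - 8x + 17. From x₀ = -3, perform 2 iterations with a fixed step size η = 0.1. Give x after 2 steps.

L′(x) = 18x - 8
x₁ = -3 − 0.1·(-62) = 3.2
x₂ = 3.2 − 0.1·49.6 = -1.76

-1.76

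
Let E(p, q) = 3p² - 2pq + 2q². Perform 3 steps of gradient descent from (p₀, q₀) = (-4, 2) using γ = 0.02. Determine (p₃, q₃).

(-2.54848, 1.17696)

∇E = (6p - 2q, -2p + 4q)
Step 1: at (-4, 2), ∇E = (-28, 16) → (-4, 2) − 0.02·(-28, 16) = (-3.44, 1.68)
Step 2: at (-3.44, 1.68), ∇E = (-24, 13.6) → (-3.44, 1.68) − 0.02·(-24, 13.6) = (-2.96, 1.408)
Step 3: at (-2.96, 1.408), ∇E = (-20.576, 11.552) → (-2.96, 1.408) − 0.02·(-20.576, 11.552) = (-2.54848, 1.17696)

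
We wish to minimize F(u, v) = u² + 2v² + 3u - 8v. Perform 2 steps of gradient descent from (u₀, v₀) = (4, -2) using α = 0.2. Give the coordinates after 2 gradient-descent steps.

∇F = (2u + 3, 4v - 8)
(u₁, v₁) = (4, -2) − 0.2·(11, -16) = (1.8, 1.2)
(u₂, v₂) = (1.8, 1.2) − 0.2·(6.6, -3.2) = (0.48, 1.84)

(0.48, 1.84)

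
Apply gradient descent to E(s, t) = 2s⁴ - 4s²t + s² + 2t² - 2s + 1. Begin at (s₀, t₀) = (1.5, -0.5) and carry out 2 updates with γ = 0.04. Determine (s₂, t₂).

∇E = (8s³ - 8st + 2s - 2, -4s² + 4t)
Step 1: at (1.5, -0.5), ∇E = (34, -11) → (1.5, -0.5) − 0.04·(34, -11) = (0.14, -0.06)
Step 2: at (0.14, -0.06), ∇E = (-1.630848, -0.3184) → (0.14, -0.06) − 0.04·(-1.630848, -0.3184) = (0.20523392, -0.047264)

(0.20523392, -0.047264)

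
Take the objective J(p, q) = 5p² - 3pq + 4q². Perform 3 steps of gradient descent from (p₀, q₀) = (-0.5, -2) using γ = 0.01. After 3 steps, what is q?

-1.5995875

∇J = (10p - 3q, -3p + 8q)
Step 1: at (-0.5, -2), ∇J = (1, -14.5) → (-0.5, -2) − 0.01·(1, -14.5) = (-0.51, -1.855)
Step 2: at (-0.51, -1.855), ∇J = (0.465, -13.31) → (-0.51, -1.855) − 0.01·(0.465, -13.31) = (-0.51465, -1.7219)
Step 3: at (-0.51465, -1.7219), ∇J = (0.0192, -12.23125) → (-0.51465, -1.7219) − 0.01·(0.0192, -12.23125) = (-0.514842, -1.5995875)
q = -1.5995875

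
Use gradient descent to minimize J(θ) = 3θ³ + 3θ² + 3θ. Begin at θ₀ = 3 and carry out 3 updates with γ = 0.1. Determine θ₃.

-2255.4986064

J′(θ) = 9θ² + 6θ + 3
Step 1: J′(3) = 102; θ₁ = 3 − 0.1·102 = -7.2
Step 2: J′(-7.2) = 426.36; θ₂ = -7.2 − 0.1·426.36 = -49.836
Step 3: J′(-49.836) = 22056.626064; θ₃ = -49.836 − 0.1·22056.626064 = -2255.4986064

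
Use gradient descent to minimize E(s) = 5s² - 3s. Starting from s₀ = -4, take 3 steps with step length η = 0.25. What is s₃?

14.8125

E′(s) = 10s - 3
Step 1: E′(-4) = -43; s₁ = -4 − 0.25·(-43) = 6.75
Step 2: E′(6.75) = 64.5; s₂ = 6.75 − 0.25·64.5 = -9.375
Step 3: E′(-9.375) = -96.75; s₃ = -9.375 − 0.25·(-96.75) = 14.8125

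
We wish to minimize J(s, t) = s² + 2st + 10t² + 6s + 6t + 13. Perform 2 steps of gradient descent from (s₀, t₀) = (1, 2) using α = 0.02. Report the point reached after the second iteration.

(0.568, 0.4736)

∇J = (2s + 2t + 6, 2s + 20t + 6)
Step 1: at (1, 2), ∇J = (12, 48) → (1, 2) − 0.02·(12, 48) = (0.76, 1.04)
Step 2: at (0.76, 1.04), ∇J = (9.6, 28.32) → (0.76, 1.04) − 0.02·(9.6, 28.32) = (0.568, 0.4736)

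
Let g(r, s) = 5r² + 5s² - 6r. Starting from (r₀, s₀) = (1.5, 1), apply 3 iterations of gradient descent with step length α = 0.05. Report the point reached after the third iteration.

(0.7125, 0.125)

∇g = (10r - 6, 10s)
(r₁, s₁) = (1.5, 1) − 0.05·(9, 10) = (1.05, 0.5)
(r₂, s₂) = (1.05, 0.5) − 0.05·(4.5, 5) = (0.825, 0.25)
(r₃, s₃) = (0.825, 0.25) − 0.05·(2.25, 2.5) = (0.7125, 0.125)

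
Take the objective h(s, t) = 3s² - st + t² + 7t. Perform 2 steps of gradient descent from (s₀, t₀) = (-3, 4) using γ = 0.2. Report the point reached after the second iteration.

∇h = (6s - t, -s + 2t + 7)
(s₁, t₁) = (-3, 4) − 0.2·(-22, 18) = (1.4, 0.4)
(s₂, t₂) = (1.4, 0.4) − 0.2·(8, 6.4) = (-0.2, -0.88)

(-0.2, -0.88)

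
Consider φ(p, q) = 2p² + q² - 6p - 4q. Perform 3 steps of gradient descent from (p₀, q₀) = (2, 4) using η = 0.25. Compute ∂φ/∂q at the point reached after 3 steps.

∇φ = (4p - 6, 2q - 4)
Step 1: at (2, 4), ∇φ = (2, 4) → (2, 4) − 0.25·(2, 4) = (1.5, 3)
Step 2: at (1.5, 3), ∇φ = (0, 2) → (1.5, 3) − 0.25·(0, 2) = (1.5, 2.5)
Step 3: at (1.5, 2.5), ∇φ = (0, 1) → (1.5, 2.5) − 0.25·(0, 1) = (1.5, 2.25)
∂φ/∂q at (1.5, 2.25) = 0.5

0.5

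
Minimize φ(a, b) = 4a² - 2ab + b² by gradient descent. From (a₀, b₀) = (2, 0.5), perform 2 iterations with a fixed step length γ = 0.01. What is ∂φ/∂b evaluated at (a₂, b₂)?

-2.3124

∇φ = (8a - 2b, -2a + 2b)
(a₁, b₁) = (2, 0.5) − 0.01·(15, -3) = (1.85, 0.53)
(a₂, b₂) = (1.85, 0.53) − 0.01·(13.74, -2.64) = (1.7126, 0.5564)
∂φ/∂b at (1.7126, 0.5564) = -2.3124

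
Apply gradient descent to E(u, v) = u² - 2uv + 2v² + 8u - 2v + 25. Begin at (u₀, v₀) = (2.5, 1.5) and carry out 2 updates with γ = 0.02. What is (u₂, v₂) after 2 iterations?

(2.1088, 1.5304)

∇E = (2u - 2v + 8, -2u + 4v - 2)
(u₁, v₁) = (2.5, 1.5) − 0.02·(10, -1) = (2.3, 1.52)
(u₂, v₂) = (2.3, 1.52) − 0.02·(9.56, -0.52) = (2.1088, 1.5304)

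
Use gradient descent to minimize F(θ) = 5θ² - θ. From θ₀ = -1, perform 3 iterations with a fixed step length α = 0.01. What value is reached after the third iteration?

F′(θ) = 10θ - 1
Step 1: F′(-1) = -11; θ₁ = -1 − 0.01·(-11) = -0.89
Step 2: F′(-0.89) = -9.9; θ₂ = -0.89 − 0.01·(-9.9) = -0.791
Step 3: F′(-0.791) = -8.91; θ₃ = -0.791 − 0.01·(-8.91) = -0.7019

-0.7019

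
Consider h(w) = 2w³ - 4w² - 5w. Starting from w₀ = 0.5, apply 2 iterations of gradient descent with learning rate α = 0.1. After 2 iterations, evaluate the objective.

-10.29443359375

h′(w) = 6w² - 8w - 5
w₁ = 0.5 − 0.1·(-7.5) = 1.25
w₂ = 1.25 − 0.1·(-5.625) = 1.8125
h(1.8125) = -10.29443359375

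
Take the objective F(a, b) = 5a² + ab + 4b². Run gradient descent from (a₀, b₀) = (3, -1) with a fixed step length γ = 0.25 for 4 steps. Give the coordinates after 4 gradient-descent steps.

(15.10546875, 4.80859375)

∇F = (10a + b, a + 8b)
(a₁, b₁) = (3, -1) − 0.25·(29, -5) = (-4.25, 0.25)
(a₂, b₂) = (-4.25, 0.25) − 0.25·(-42.25, -2.25) = (6.3125, 0.8125)
(a₃, b₃) = (6.3125, 0.8125) − 0.25·(63.9375, 12.8125) = (-9.671875, -2.390625)
(a₄, b₄) = (-9.671875, -2.390625) − 0.25·(-99.109375, -28.796875) = (15.10546875, 4.80859375)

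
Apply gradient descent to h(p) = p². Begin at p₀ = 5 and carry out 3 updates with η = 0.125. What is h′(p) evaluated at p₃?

h′(p) = 2p
Step 1: h′(5) = 10; p₁ = 5 − 0.125·10 = 3.75
Step 2: h′(3.75) = 7.5; p₂ = 3.75 − 0.125·7.5 = 2.8125
Step 3: h′(2.8125) = 5.625; p₃ = 2.8125 − 0.125·5.625 = 2.109375
h′(p) at (2.109375) = 4.21875

4.21875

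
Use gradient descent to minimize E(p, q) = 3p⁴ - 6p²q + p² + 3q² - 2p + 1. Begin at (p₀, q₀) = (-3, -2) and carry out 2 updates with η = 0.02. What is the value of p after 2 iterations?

-27.37541888

∇E = (12p³ - 12pq + 2p - 2, -6p² + 6q)
Step 1: at (-3, -2), ∇E = (-404, -66) → (-3, -2) − 0.02·(-404, -66) = (5.08, -0.68)
Step 2: at (5.08, -0.68), ∇E = (1622.770944, -158.9184) → (5.08, -0.68) − 0.02·(1622.770944, -158.9184) = (-27.37541888, 2.498368)
p = -27.37541888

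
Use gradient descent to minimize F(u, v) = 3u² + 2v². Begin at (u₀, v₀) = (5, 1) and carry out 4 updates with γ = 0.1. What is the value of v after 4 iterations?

∇F = (6u, 4v)
(u₁, v₁) = (5, 1) − 0.1·(30, 4) = (2, 0.6)
(u₂, v₂) = (2, 0.6) − 0.1·(12, 2.4) = (0.8, 0.36)
(u₃, v₃) = (0.8, 0.36) − 0.1·(4.8, 1.44) = (0.32, 0.216)
(u₄, v₄) = (0.32, 0.216) − 0.1·(1.92, 0.864) = (0.128, 0.1296)
v = 0.1296

0.1296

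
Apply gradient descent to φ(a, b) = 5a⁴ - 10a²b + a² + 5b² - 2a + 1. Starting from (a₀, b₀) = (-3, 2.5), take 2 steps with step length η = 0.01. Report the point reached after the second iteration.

∇φ = (20a³ - 20ab + 2a - 2, -10a² + 10b)
(a₁, b₁) = (-3, 2.5) − 0.01·(-398, -65) = (0.98, 3.15)
(a₂, b₂) = (0.98, 3.15) − 0.01·(-42.95616, 21.896) = (1.4095616, 2.93104)

(1.4095616, 2.93104)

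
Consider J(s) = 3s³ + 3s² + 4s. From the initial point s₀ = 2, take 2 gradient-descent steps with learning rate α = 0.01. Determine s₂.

1.154064

J′(s) = 9s² + 6s + 4
Step 1: J′(2) = 52; s₁ = 2 − 0.01·52 = 1.48
Step 2: J′(1.48) = 32.5936; s₂ = 1.48 − 0.01·32.5936 = 1.154064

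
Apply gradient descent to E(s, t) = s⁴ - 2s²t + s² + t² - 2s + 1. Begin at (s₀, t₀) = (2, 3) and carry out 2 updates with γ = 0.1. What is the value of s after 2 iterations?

1.88

∇E = (4s³ - 4st + 2s - 2, -2s² + 2t)
(s₁, t₁) = (2, 3) − 0.1·(10, -2) = (1, 3.2)
(s₂, t₂) = (1, 3.2) − 0.1·(-8.8, 4.4) = (1.88, 2.76)
s = 1.88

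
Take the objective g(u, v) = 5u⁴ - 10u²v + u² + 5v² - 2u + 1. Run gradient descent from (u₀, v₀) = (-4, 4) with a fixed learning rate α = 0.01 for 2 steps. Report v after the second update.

∇g = (20u³ - 20uv + 2u - 2, -10u² + 10v)
Step 1: at (-4, 4), ∇g = (-970, -120) → (-4, 4) − 0.01·(-970, -120) = (5.7, 5.2)
Step 2: at (5.7, 5.2), ∇g = (3120.46, -272.9) → (5.7, 5.2) − 0.01·(3120.46, -272.9) = (-25.5046, 7.929)
v = 7.929

7.929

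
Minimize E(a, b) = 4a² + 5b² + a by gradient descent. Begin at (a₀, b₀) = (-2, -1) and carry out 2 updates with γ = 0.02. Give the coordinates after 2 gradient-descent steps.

(-1.448, -0.64)

∇E = (8a + 1, 10b)
(a₁, b₁) = (-2, -1) − 0.02·(-15, -10) = (-1.7, -0.8)
(a₂, b₂) = (-1.7, -0.8) − 0.02·(-12.6, -8) = (-1.448, -0.64)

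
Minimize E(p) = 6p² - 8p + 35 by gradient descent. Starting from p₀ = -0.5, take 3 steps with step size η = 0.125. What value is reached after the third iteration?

0.8125

E′(p) = 12p - 8
p₁ = -0.5 − 0.125·(-14) = 1.25
p₂ = 1.25 − 0.125·7 = 0.375
p₃ = 0.375 − 0.125·(-3.5) = 0.8125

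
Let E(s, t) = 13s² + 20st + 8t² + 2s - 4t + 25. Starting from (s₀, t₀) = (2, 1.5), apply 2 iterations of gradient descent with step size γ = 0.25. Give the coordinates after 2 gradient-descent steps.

∇E = (26s + 20t + 2, 20s + 16t - 4)
Step 1: at (2, 1.5), ∇E = (84, 60) → (2, 1.5) − 0.25·(84, 60) = (-19, -13.5)
Step 2: at (-19, -13.5), ∇E = (-762, -600) → (-19, -13.5) − 0.25·(-762, -600) = (171.5, 136.5)

(171.5, 136.5)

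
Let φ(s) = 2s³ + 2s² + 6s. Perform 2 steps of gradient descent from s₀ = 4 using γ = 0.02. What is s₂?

φ′(s) = 6s² + 4s + 6
Step 1: φ′(4) = 118; s₁ = 4 − 0.02·118 = 1.64
Step 2: φ′(1.64) = 28.6976; s₂ = 1.64 − 0.02·28.6976 = 1.066048

1.066048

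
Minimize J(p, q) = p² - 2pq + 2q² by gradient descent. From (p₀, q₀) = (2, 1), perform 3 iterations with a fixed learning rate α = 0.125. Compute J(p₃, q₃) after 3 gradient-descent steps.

∇J = (2p - 2q, -2p + 4q)
(p₁, q₁) = (2, 1) − 0.125·(2, 0) = (1.75, 1)
(p₂, q₂) = (1.75, 1) − 0.125·(1.5, 0.5) = (1.5625, 0.9375)
(p₃, q₃) = (1.5625, 0.9375) − 0.125·(1.25, 0.625) = (1.40625, 0.859375)
J(1.40625, 0.859375) = 1.03759765625

1.03759765625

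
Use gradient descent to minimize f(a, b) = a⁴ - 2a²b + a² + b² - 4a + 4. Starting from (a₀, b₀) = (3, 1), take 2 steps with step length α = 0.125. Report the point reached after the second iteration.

(375.4140625, 23.640625)

∇f = (4a³ - 4ab + 2a - 4, -2a² + 2b)
Step 1: at (3, 1), ∇f = (98, -16) → (3, 1) − 0.125·(98, -16) = (-9.25, 3)
Step 2: at (-9.25, 3), ∇f = (-3077.3125, -165.125) → (-9.25, 3) − 0.125·(-3077.3125, -165.125) = (375.4140625, 23.640625)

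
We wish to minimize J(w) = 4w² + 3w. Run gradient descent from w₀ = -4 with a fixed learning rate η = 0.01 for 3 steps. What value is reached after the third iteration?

-3.197744

J′(w) = 8w + 3
Step 1: J′(-4) = -29; w₁ = -4 − 0.01·(-29) = -3.71
Step 2: J′(-3.71) = -26.68; w₂ = -3.71 − 0.01·(-26.68) = -3.4432
Step 3: J′(-3.4432) = -24.5456; w₃ = -3.4432 − 0.01·(-24.5456) = -3.197744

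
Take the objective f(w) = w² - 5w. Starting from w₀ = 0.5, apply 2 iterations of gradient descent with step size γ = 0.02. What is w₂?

0.6568

f′(w) = 2w - 5
Step 1: f′(0.5) = -4; w₁ = 0.5 − 0.02·(-4) = 0.58
Step 2: f′(0.58) = -3.84; w₂ = 0.58 − 0.02·(-3.84) = 0.6568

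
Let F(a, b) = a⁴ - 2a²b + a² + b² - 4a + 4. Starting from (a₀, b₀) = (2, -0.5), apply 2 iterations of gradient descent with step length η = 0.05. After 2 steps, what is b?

-0.041

∇F = (4a³ - 4ab + 2a - 4, -2a² + 2b)
Step 1: at (2, -0.5), ∇F = (36, -9) → (2, -0.5) − 0.05·(36, -9) = (0.2, -0.05)
Step 2: at (0.2, -0.05), ∇F = (-3.528, -0.18) → (0.2, -0.05) − 0.05·(-3.528, -0.18) = (0.3764, -0.041)
b = -0.041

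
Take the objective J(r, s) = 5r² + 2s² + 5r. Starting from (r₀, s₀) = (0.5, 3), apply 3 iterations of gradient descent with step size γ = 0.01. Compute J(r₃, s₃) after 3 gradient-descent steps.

15.496845214528

∇J = (10r + 5, 4s)
Step 1: at (0.5, 3), ∇J = (10, 12) → (0.5, 3) − 0.01·(10, 12) = (0.4, 2.88)
Step 2: at (0.4, 2.88), ∇J = (9, 11.52) → (0.4, 2.88) − 0.01·(9, 11.52) = (0.31, 2.7648)
Step 3: at (0.31, 2.7648), ∇J = (8.1, 11.0592) → (0.31, 2.7648) − 0.01·(8.1, 11.0592) = (0.229, 2.654208)
J(0.229, 2.654208) = 15.496845214528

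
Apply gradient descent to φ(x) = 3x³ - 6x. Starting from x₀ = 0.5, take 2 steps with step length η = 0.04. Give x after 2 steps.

0.7379

φ′(x) = 9x² - 6
Step 1: φ′(0.5) = -3.75; x₁ = 0.5 − 0.04·(-3.75) = 0.65
Step 2: φ′(0.65) = -2.1975; x₂ = 0.65 − 0.04·(-2.1975) = 0.7379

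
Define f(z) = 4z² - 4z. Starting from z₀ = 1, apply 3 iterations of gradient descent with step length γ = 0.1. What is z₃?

0.504

f′(z) = 8z - 4
Step 1: f′(1) = 4; z₁ = 1 − 0.1·4 = 0.6
Step 2: f′(0.6) = 0.8; z₂ = 0.6 − 0.1·0.8 = 0.52
Step 3: f′(0.52) = 0.16; z₃ = 0.52 − 0.1·0.16 = 0.504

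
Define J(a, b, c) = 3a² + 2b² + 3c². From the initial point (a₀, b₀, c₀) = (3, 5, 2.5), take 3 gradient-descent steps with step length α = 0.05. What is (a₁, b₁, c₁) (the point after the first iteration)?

(2.1, 4, 1.75)

∇J = (6a, 4b, 6c)
(a₁, b₁, c₁) = (3, 5, 2.5) − 0.05·(18, 20, 15) = (2.1, 4, 1.75)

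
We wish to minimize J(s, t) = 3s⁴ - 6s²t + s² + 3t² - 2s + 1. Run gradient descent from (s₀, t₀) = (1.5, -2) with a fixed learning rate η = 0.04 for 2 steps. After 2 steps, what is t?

∇J = (12s³ - 12st + 2s - 2, -6s² + 6t)
Step 1: at (1.5, -2), ∇J = (77.5, -25.5) → (1.5, -2) − 0.04·(77.5, -25.5) = (-1.6, -0.98)
Step 2: at (-1.6, -0.98), ∇J = (-73.168, -21.24) → (-1.6, -0.98) − 0.04·(-73.168, -21.24) = (1.32672, -0.1304)
t = -0.1304

-0.1304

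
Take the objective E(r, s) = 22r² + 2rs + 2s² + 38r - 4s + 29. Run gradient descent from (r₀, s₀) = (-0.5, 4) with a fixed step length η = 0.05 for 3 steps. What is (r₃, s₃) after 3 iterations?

∇E = (44r + 2s + 38, 2r + 4s - 4)
Step 1: at (-0.5, 4), ∇E = (24, 11) → (-0.5, 4) − 0.05·(24, 11) = (-1.7, 3.45)
Step 2: at (-1.7, 3.45), ∇E = (-29.9, 6.4) → (-1.7, 3.45) − 0.05·(-29.9, 6.4) = (-0.205, 3.13)
Step 3: at (-0.205, 3.13), ∇E = (35.24, 8.11) → (-0.205, 3.13) − 0.05·(35.24, 8.11) = (-1.967, 2.7245)

(-1.967, 2.7245)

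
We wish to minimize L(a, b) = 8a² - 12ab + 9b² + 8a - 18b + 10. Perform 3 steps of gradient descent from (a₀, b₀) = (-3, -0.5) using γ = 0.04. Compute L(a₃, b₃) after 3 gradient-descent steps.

∇L = (16a - 12b + 8, -12a + 18b - 18)
(a₁, b₁) = (-3, -0.5) − 0.04·(-34, 9) = (-1.64, -0.86)
(a₂, b₂) = (-1.64, -0.86) − 0.04·(-7.92, -13.8) = (-1.3232, -0.308)
(a₃, b₃) = (-1.3232, -0.308) − 0.04·(-9.4752, -7.6656) = (-0.944192, -0.001376)
L(-0.944192, -0.001376) = 9.587646804992

9.587646804992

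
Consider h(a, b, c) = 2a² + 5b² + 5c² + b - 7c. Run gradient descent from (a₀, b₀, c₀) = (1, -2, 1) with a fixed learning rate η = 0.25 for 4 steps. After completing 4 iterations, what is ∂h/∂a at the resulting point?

0

∇h = (4a, 10b + 1, 10c - 7)
Step 1: at (1, -2, 1), ∇h = (4, -19, 3) → (1, -2, 1) − 0.25·(4, -19, 3) = (0, 2.75, 0.25)
Step 2: at (0, 2.75, 0.25), ∇h = (0, 28.5, -4.5) → (0, 2.75, 0.25) − 0.25·(0, 28.5, -4.5) = (0, -4.375, 1.375)
Step 3: at (0, -4.375, 1.375), ∇h = (0, -42.75, 6.75) → (0, -4.375, 1.375) − 0.25·(0, -42.75, 6.75) = (0, 6.3125, -0.3125)
Step 4: at (0, 6.3125, -0.3125), ∇h = (0, 64.125, -10.125) → (0, 6.3125, -0.3125) − 0.25·(0, 64.125, -10.125) = (0, -9.71875, 2.21875)
∂h/∂a at (0, -9.71875, 2.21875) = 0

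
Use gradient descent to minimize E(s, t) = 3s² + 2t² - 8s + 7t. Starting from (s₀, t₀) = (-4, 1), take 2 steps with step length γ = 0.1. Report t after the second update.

∇E = (6s - 8, 4t + 7)
(s₁, t₁) = (-4, 1) − 0.1·(-32, 11) = (-0.8, -0.1)
(s₂, t₂) = (-0.8, -0.1) − 0.1·(-12.8, 6.6) = (0.48, -0.76)
t = -0.76

-0.76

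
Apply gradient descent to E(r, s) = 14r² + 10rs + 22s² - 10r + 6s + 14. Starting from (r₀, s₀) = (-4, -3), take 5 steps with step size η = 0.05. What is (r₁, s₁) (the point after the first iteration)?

∇E = (28r + 10s - 10, 10r + 44s + 6)
Step 1: at (-4, -3), ∇E = (-152, -166) → (-4, -3) − 0.05·(-152, -166) = (3.6, 5.3)

(3.6, 5.3)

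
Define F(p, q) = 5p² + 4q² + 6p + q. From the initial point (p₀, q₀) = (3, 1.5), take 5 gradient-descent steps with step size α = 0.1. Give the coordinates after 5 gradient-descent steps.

∇F = (10p + 6, 8q + 1)
(p₁, q₁) = (3, 1.5) − 0.1·(36, 13) = (-0.6, 0.2)
(p₂, q₂) = (-0.6, 0.2) − 0.1·(0, 2.6) = (-0.6, -0.06)
(p₃, q₃) = (-0.6, -0.06) − 0.1·(0, 0.52) = (-0.6, -0.112)
(p₄, q₄) = (-0.6, -0.112) − 0.1·(0, 0.104) = (-0.6, -0.1224)
(p₅, q₅) = (-0.6, -0.1224) − 0.1·(0, 0.0208) = (-0.6, -0.12448)

(-0.6, -0.12448)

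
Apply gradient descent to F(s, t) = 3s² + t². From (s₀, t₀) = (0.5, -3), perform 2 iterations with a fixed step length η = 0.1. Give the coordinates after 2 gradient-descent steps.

∇F = (6s, 2t)
(s₁, t₁) = (0.5, -3) − 0.1·(3, -6) = (0.2, -2.4)
(s₂, t₂) = (0.2, -2.4) − 0.1·(1.2, -4.8) = (0.08, -1.92)

(0.08, -1.92)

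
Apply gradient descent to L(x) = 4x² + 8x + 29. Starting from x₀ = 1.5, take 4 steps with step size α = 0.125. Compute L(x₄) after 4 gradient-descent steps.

L′(x) = 8x + 8
Step 1: L′(1.5) = 20; x₁ = 1.5 − 0.125·20 = -1
Step 2: L′(-1) = 0; x₂ = -1 − 0.125·0 = -1
Step 3: L′(-1) = 0; x₃ = -1 − 0.125·0 = -1
Step 4: L′(-1) = 0; x₄ = -1 − 0.125·0 = -1
L(-1) = 25

25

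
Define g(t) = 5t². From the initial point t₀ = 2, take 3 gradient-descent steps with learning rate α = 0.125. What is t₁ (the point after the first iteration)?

g′(t) = 10t
Step 1: g′(2) = 20; t₁ = 2 − 0.125·20 = -0.5

-0.5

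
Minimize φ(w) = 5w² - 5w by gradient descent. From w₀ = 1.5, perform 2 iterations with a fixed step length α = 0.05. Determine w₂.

φ′(w) = 10w - 5
w₁ = 1.5 − 0.05·10 = 1
w₂ = 1 − 0.05·5 = 0.75

0.75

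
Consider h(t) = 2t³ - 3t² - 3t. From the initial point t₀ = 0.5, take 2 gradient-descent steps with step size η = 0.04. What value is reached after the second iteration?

0.852224

h′(t) = 6t² - 6t - 3
t₁ = 0.5 − 0.04·(-4.5) = 0.68
t₂ = 0.68 − 0.04·(-4.3056) = 0.852224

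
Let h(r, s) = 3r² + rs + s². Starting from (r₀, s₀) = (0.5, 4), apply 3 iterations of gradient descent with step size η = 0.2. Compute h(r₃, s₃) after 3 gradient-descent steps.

∇h = (6r + s, r + 2s)
Step 1: at (0.5, 4), ∇h = (7, 8.5) → (0.5, 4) − 0.2·(7, 8.5) = (-0.9, 2.3)
Step 2: at (-0.9, 2.3), ∇h = (-3.1, 3.7) → (-0.9, 2.3) − 0.2·(-3.1, 3.7) = (-0.28, 1.56)
Step 3: at (-0.28, 1.56), ∇h = (-0.12, 2.84) → (-0.28, 1.56) − 0.2·(-0.12, 2.84) = (-0.256, 0.992)
h(-0.256, 0.992) = 0.92672

0.92672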